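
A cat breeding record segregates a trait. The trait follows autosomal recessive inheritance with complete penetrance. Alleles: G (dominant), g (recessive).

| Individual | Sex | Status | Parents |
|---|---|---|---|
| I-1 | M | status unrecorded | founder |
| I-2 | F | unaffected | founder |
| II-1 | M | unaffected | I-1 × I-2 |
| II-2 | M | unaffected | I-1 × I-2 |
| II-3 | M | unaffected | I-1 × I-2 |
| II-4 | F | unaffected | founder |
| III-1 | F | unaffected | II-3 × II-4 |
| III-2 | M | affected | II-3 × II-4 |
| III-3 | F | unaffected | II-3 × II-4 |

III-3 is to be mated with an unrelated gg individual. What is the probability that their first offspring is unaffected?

2/3

II-3 is unaffected so carries G and passed g to III-2 (gg), so II-3 is Gg.
II-4 is unaffected so carries G and passed g to III-2 (gg), so II-4 is Gg.
III-3 is an unaffected offspring of II-3 (Gg) × II-4 (Gg), whose cross gives 1/4 GG : 1/2 Gg : 1/4 gg; conditioning on being unaffected, III-3 is GG with probability 1/3, Gg with probability 2/3.
Summing over parental genotype combinations, P(offspring is unaffected) = 1/3·1 + 2/3·1/2 = 2/3.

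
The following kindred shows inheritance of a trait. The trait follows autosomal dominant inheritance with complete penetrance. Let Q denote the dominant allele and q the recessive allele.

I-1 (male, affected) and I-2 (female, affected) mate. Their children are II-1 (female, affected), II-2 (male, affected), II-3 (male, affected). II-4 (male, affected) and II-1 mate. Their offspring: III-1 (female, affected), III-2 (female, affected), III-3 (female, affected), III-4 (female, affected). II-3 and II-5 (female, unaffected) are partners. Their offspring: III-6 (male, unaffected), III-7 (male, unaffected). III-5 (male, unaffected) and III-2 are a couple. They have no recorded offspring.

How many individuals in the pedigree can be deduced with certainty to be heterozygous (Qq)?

1

Obligate heterozygotes: II-3 is affected so carries Q and passed q to III-6 (qq), so II-3 is Qq.
Every other individual is either homozygous by phenotype or has at least one consistent homozygous assignment, so the count is 1.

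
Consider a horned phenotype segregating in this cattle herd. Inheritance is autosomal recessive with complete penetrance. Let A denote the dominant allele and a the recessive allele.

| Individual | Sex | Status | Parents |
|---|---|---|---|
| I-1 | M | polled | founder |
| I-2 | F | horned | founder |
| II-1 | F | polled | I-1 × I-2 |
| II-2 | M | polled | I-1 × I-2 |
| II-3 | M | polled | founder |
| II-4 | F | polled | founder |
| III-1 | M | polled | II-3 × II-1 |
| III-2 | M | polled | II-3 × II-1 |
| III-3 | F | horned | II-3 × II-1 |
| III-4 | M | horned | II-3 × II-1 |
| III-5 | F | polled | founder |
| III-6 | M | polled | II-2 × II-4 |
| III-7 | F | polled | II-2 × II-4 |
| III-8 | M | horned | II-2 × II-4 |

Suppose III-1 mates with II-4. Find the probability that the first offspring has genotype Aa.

II-3 is polled so carries A and passed a to III-3 (aa), so II-3 is Aa.
II-1 is polled so carries A and received a from I-2 (aa), so II-1 is Aa.
III-1 is a polled offspring of II-3 (Aa) × II-1 (Aa), whose cross gives 1/4 AA : 1/2 Aa : 1/4 aa; conditioning on being polled, III-1 is AA with probability 1/3, Aa with probability 2/3.
II-4 is polled so carries A and passed a to III-8 (aa), so II-4 is Aa.
Summing over parental genotype combinations, P(offspring has genotype Aa) = 1/3·1/2 + 2/3·1/2 = 1/2.

1/2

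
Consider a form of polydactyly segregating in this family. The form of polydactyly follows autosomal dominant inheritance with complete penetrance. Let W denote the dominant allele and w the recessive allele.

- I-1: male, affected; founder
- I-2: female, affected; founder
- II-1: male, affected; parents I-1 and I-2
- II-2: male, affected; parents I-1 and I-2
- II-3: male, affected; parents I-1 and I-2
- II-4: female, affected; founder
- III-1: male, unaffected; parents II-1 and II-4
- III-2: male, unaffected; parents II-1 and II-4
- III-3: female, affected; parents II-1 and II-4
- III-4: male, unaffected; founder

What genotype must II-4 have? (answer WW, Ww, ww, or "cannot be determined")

Ww

From phenotype alone, II-4 is WW or Ww.
II-4 is affected so carries W and passed w to III-1 (ww), so II-4 is Ww.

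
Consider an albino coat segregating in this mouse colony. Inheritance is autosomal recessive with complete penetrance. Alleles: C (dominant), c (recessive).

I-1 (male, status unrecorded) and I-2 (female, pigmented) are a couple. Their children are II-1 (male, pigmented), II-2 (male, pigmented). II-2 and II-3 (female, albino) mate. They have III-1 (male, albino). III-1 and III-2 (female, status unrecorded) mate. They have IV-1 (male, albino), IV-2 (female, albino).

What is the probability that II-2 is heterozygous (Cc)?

II-2 is pigmented so carries C and passed c to III-1 (cc), so II-2 is Cc, giving P(Cc) = 1.

1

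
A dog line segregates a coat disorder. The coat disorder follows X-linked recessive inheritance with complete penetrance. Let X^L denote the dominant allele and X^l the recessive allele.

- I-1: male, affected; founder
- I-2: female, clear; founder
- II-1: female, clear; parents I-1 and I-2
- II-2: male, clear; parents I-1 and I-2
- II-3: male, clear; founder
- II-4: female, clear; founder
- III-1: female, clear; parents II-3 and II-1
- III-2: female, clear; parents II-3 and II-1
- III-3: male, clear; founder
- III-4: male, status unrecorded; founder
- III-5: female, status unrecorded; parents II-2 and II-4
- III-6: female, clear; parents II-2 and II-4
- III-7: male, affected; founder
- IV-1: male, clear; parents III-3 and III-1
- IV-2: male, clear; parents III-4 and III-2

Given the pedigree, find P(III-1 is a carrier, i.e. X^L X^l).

II-3 is clear, so II-3 is X^L Y.
II-1 is clear so carries L and received l from I-1 (X^l Y), so II-1 is X^L X^l.
Their cross gives offspring ratios 1/2 X^L X^L : 1/2 X^L X^l. Conditioning on III-1 being clear, P(X^L X^l) = 1/2 / 1 = 1/2 before taking III-1's own offspring into account.
III-3 is clear, so III-3 is X^L Y.
Now use III-1's offspring. Probability of each recorded status — clear son IV-1: 1/2 if III-1 is X^L X^l, 1 if X^L X^L.
Bayes: P(X^L X^l) = 1/2·1/2 / (1/2·1/2 + 1/2·1) = 1/3.

1/3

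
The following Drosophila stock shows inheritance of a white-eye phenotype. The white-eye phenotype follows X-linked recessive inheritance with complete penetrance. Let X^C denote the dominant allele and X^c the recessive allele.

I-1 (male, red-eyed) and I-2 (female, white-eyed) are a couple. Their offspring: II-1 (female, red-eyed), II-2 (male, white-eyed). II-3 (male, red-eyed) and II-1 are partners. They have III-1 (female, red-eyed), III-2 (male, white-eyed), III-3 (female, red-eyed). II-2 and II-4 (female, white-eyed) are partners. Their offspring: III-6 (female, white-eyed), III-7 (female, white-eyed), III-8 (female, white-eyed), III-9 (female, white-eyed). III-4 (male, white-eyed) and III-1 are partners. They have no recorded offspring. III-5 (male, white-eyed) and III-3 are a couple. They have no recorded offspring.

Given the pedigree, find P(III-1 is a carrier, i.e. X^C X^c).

II-3 is red-eyed, so II-3 is X^C Y.
II-1 is red-eyed so carries C and received c from I-2 (X^c X^c), so II-1 is X^C X^c.
Their cross gives offspring ratios 1/2 X^C X^C : 1/2 X^C X^c. Conditioning on III-1 being red-eyed, P(X^C X^c) = 1/2 / 1 = 1/2.

1/2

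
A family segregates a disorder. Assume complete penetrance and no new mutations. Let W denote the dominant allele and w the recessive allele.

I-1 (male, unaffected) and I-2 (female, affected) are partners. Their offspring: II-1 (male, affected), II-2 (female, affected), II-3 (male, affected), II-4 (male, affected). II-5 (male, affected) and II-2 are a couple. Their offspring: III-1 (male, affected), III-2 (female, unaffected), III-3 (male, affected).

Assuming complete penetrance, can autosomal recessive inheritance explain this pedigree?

No

Under autosomal recessive, III-2 (unaffected, female) cannot arise from II-5 (affected) × II-2 (affected).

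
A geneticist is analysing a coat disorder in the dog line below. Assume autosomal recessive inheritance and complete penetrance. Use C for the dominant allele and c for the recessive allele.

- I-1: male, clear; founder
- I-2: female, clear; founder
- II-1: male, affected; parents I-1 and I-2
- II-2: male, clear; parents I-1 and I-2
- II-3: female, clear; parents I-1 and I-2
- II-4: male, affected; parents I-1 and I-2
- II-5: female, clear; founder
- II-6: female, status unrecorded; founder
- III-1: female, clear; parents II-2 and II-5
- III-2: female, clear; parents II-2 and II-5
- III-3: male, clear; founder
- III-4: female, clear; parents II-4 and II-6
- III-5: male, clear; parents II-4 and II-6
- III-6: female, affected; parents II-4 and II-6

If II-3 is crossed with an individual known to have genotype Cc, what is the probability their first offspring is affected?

1/6

I-1 is clear so carries C and passed c to II-1 (cc), so I-1 is Cc.
I-2 is clear so carries C and passed c to II-1 (cc), so I-2 is Cc.
II-3 is a clear offspring of I-1 (Cc) × I-2 (Cc), whose cross gives 1/4 CC : 1/2 Cc : 1/4 cc; conditioning on being clear, II-3 is CC with probability 1/3, Cc with probability 2/3.
Summing over parental genotype combinations, P(offspring is affected) = 2/3·1/4 = 1/6.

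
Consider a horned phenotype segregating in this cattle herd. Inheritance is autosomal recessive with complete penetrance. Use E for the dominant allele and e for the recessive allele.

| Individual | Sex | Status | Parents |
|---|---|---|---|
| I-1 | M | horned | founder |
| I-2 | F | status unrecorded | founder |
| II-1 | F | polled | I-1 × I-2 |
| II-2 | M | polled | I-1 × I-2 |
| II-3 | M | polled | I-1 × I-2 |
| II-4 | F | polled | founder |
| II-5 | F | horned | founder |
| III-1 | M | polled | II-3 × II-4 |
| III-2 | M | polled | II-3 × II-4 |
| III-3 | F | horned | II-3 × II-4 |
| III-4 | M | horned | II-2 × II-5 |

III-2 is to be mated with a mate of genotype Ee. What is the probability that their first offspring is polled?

5/6

II-3 is polled so carries E and received e from I-1 (ee), so II-3 is Ee.
II-4 is polled so carries E and passed e to III-3 (ee), so II-4 is Ee.
III-2 is a polled offspring of II-3 (Ee) × II-4 (Ee), whose cross gives 1/4 EE : 1/2 Ee : 1/4 ee; conditioning on being polled, III-2 is EE with probability 1/3, Ee with probability 2/3.
Summing over parental genotype combinations, P(offspring is polled) = 1/3·1 + 2/3·3/4 = 5/6.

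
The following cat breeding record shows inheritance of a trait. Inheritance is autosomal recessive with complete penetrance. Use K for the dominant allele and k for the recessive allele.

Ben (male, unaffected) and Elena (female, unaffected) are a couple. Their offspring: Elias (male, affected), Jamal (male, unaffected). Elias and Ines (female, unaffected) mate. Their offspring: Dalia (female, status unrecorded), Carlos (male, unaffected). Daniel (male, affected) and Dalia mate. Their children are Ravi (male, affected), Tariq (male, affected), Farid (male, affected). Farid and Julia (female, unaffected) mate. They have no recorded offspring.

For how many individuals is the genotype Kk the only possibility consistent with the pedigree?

Obligate heterozygotes: Ben is unaffected so carries K and passed k to Elias (kk), so Ben is Kk; Elena is unaffected so carries K and passed k to Elias (kk), so Elena is Kk; Carlos is unaffected so carries K and received k from Elias (kk), so Carlos is Kk.
Every other individual is either homozygous by phenotype or has at least one consistent homozygous assignment, so the count is 3.

3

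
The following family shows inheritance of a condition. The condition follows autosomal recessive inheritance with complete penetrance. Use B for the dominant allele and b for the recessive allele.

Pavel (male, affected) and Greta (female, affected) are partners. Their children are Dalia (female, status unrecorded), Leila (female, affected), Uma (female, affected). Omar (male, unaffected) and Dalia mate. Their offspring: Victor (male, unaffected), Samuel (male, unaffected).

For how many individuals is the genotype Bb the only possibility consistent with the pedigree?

2

Obligate heterozygotes: Victor is unaffected so carries B and received b from Dalia (bb), so Victor is Bb; Samuel is unaffected so carries B and received b from Dalia (bb), so Samuel is Bb.
Every other individual is either homozygous by phenotype or has at least one consistent homozygous assignment, so the count is 2.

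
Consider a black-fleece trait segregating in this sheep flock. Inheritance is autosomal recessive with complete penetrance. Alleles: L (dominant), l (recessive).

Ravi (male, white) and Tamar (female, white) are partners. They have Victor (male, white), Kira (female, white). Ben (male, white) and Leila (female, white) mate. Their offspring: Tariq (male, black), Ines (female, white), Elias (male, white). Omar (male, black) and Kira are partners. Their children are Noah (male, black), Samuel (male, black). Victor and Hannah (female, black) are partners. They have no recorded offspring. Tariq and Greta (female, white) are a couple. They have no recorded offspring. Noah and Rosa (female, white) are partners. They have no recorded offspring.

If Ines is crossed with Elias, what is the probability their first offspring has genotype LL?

Ben is white so carries L and passed l to Tariq (ll), so Ben is Ll.
Leila is white so carries L and passed l to Tariq (ll), so Leila is Ll.
Ines is a white offspring of Ben (Ll) × Leila (Ll), whose cross gives 1/4 LL : 1/2 Ll : 1/4 ll; conditioning on being white, Ines is LL with probability 1/3, Ll with probability 2/3.
Elias is a white offspring of Ben (Ll) × Leila (Ll), whose cross gives 1/4 LL : 1/2 Ll : 1/4 ll; conditioning on being white, Elias is LL with probability 1/3, Ll with probability 2/3.
Summing over parental genotype combinations, P(offspring has genotype LL) = 1/9·1 + 2/9·1/2 + 2/9·1/2 + 4/9·1/4 = 4/9.

4/9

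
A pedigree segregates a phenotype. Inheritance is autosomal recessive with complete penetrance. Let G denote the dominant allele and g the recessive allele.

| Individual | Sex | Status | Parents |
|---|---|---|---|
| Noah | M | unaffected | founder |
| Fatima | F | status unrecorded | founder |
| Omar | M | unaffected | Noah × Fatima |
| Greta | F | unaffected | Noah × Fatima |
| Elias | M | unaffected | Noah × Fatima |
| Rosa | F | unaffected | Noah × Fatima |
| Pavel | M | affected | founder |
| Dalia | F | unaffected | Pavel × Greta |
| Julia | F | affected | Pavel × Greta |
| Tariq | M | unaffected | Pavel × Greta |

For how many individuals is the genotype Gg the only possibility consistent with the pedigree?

Obligate heterozygotes: Greta is unaffected so carries G and passed g to Julia (gg), so Greta is Gg; Dalia is unaffected so carries G and received g from Pavel (gg), so Dalia is Gg; Tariq is unaffected so carries G and received g from Pavel (gg), so Tariq is Gg.
Every other individual is either homozygous by phenotype or has at least one consistent homozygous assignment, so the count is 3.

3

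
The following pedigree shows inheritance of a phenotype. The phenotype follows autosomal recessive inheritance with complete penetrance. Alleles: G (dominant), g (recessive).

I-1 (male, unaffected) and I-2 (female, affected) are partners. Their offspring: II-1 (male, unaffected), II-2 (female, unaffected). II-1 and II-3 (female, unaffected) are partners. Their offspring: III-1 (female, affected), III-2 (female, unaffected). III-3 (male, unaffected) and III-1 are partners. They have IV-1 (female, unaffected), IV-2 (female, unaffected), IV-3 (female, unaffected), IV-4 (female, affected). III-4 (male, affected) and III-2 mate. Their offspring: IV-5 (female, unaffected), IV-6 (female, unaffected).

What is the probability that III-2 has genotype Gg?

1/3

II-1 is unaffected so carries G and received g from I-2 (gg), so II-1 is Gg.
II-3 is unaffected so carries G and passed g to III-1 (gg), so II-3 is Gg.
Their cross gives offspring ratios 1/4 GG : 1/2 Gg : 1/4 gg. Conditioning on III-2 being unaffected, P(Gg) = 1/2 / 3/4 = 2/3 before taking III-2's own offspring into account.
III-4 is affected, so III-4 is gg.
Now use III-2's offspring. Probability of each recorded status — unaffected daughter IV-5: 1/2 if III-2 is Gg, 1 if GG; unaffected daughter IV-6: 1/2 if III-2 is Gg, 1 if GG.
Bayes: P(Gg) = 2/3·1/4 / (2/3·1/4 + 1/3·1) = 1/3.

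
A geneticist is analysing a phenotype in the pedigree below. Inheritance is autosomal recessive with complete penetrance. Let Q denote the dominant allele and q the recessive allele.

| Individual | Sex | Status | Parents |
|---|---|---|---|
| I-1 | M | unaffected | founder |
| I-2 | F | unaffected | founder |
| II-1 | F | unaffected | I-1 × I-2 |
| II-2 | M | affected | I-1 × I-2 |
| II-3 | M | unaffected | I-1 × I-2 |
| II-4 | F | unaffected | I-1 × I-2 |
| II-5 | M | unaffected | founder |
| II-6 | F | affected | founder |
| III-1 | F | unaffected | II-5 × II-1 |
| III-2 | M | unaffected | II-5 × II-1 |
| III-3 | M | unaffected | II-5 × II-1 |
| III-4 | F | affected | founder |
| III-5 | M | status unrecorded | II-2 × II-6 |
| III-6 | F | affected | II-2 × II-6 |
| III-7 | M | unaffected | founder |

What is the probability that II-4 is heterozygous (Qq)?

I-1 is unaffected so carries Q and passed q to II-2 (qq), so I-1 is Qq.
I-2 is unaffected so carries Q and passed q to II-2 (qq), so I-2 is Qq.
Their cross gives offspring ratios 1/4 QQ : 1/2 Qq : 1/4 qq. Conditioning on II-4 being unaffected, P(Qq) = 1/2 / 3/4 = 2/3.

2/3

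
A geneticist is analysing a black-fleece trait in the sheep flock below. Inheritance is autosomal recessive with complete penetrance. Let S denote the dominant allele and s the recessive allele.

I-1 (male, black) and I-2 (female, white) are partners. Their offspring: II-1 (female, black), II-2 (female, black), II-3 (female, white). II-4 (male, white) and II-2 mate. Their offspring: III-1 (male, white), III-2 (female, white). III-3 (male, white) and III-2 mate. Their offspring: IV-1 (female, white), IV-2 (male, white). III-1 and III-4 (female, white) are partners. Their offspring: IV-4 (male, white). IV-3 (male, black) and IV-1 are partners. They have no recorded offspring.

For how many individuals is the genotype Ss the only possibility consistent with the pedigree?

4

Obligate heterozygotes: I-2 is white so carries S and passed s to II-1 (ss), so I-2 is Ss; II-3 is white so carries S and received s from I-1 (ss), so II-3 is Ss; III-1 is white so carries S and received s from II-2 (ss), so III-1 is Ss; III-2 is white so carries S and received s from II-2 (ss), so III-2 is Ss.
Every other individual is either homozygous by phenotype or has at least one consistent homozygous assignment, so the count is 4.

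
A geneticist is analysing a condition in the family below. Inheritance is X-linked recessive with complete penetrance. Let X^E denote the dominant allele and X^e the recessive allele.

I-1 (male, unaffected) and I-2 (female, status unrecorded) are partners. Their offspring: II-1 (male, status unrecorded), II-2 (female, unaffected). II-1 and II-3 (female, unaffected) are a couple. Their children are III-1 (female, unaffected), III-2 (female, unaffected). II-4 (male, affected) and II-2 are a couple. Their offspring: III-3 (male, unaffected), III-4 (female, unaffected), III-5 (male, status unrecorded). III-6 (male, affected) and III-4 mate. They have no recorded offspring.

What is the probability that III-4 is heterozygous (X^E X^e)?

III-4 is unaffected so carries E and received e from II-4 (X^e Y), so III-4 is X^E X^e, giving P(X^E X^e) = 1.

1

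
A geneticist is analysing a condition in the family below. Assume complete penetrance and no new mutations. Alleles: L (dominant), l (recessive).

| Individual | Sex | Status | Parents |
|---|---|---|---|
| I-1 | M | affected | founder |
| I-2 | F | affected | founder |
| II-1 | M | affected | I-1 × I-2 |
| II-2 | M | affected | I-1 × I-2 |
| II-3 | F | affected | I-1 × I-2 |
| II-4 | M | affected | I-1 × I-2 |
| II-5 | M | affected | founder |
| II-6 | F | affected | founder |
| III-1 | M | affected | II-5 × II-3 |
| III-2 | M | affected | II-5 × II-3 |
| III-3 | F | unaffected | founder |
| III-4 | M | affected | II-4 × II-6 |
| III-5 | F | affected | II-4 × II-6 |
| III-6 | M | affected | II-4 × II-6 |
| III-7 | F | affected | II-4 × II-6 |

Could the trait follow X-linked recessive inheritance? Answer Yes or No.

A consistent assignment under X-linked recessive exists: I-1 X^l Y, I-2 X^l X^l, II-1 X^l Y, II-2 X^l Y, II-3 X^l X^l, II-4 X^l Y, II-5 X^l Y, II-6 X^l X^l, III-1 X^l Y, III-2 X^l Y, III-3 X^L X^L, III-4 X^l Y, III-5 X^l X^l, III-6 X^l Y, III-7 X^l X^l.
In this assignment every recorded phenotype matches its genotype and every non-founder's genotype is obtainable from its parents' genotypes, so the pedigree is consistent.

Yes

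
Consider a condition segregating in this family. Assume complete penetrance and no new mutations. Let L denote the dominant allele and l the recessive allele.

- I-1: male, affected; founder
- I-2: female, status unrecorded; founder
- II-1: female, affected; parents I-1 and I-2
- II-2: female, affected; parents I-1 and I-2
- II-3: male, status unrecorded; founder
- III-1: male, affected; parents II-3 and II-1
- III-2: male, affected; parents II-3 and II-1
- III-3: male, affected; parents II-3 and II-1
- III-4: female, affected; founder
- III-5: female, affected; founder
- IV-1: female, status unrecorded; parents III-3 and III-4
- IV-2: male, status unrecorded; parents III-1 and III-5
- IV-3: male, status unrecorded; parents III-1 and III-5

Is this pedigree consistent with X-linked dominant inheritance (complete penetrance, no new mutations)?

Yes

A consistent assignment under X-linked dominant exists: I-1 X^L Y, I-2 X^L X^L, II-1 X^L X^L, II-2 X^L X^L, II-3 X^L Y, III-1 X^L Y, III-2 X^L Y, III-3 X^L Y, III-4 X^L X^L, III-5 X^L X^L, IV-1 X^L X^L, IV-2 X^L Y, IV-3 X^L Y.
In this assignment every recorded phenotype matches its genotype and every non-founder's genotype is obtainable from its parents' genotypes, so the pedigree is consistent.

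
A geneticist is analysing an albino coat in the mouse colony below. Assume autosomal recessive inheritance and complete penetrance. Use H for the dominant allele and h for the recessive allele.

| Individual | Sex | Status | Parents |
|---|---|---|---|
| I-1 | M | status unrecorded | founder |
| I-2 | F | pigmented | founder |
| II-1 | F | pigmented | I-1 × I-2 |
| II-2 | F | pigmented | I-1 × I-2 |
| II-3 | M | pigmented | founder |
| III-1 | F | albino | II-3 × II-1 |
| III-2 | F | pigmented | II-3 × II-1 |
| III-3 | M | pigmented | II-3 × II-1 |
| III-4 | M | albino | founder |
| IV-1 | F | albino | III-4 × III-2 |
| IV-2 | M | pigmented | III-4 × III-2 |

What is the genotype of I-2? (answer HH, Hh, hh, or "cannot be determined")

cannot be determined

I-2's phenotype allows HH or Hh, and no parent or child forces a single allele at both positions; consistent genotype assignments exist with I-2 as HH or Hh.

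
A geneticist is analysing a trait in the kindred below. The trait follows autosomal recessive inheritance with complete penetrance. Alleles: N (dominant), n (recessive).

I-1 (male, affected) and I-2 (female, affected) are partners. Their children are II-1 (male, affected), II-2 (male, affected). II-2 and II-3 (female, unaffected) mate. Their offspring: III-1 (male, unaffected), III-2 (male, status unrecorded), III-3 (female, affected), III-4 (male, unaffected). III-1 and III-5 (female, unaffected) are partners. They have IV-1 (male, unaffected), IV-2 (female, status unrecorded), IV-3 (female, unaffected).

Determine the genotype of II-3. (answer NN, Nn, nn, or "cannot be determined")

Nn

From phenotype alone, II-3 is NN or Nn.
II-3 is unaffected so carries N and passed n to III-3 (nn), so II-3 is Nn.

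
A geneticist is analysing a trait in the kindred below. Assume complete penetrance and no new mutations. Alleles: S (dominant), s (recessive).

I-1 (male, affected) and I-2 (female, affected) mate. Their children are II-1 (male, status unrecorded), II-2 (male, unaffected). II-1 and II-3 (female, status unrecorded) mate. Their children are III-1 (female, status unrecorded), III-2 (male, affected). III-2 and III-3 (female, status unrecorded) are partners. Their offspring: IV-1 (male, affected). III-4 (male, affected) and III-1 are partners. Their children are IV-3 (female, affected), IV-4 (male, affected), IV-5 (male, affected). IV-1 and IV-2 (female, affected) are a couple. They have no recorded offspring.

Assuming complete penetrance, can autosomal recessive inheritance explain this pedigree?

No

Under autosomal recessive, II-2 (unaffected, male) cannot arise from I-1 (affected) × I-2 (affected).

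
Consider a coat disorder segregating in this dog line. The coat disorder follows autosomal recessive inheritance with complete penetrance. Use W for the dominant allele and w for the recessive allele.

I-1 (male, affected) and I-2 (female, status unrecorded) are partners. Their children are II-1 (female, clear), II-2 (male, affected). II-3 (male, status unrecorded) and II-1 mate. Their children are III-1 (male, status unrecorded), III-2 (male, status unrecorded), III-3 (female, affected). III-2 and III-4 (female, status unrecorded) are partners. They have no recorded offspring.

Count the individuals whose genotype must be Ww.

Obligate heterozygotes: I-2 passed W to II-1 (Ww, whose w came from I-1) and passed w to II-2 (ww), so I-2 is Ww; II-1 is clear so carries W and received w from I-1 (ww), so II-1 is Ww.
Every other individual is either homozygous by phenotype or has at least one consistent homozygous assignment, so the count is 2.

2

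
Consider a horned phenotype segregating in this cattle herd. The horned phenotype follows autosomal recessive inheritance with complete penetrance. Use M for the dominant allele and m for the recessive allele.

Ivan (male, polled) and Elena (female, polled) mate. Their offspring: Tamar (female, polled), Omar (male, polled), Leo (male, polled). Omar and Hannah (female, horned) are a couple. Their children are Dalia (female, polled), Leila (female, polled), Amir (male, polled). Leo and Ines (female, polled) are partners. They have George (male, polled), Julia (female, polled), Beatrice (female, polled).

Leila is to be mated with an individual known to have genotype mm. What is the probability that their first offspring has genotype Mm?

Leila is polled so carries M and received m from Hannah (mm), so Leila is Mm.
The cross gives 1/2 Mm : 1/2 mm, so P(offspring has genotype Mm) = 1/2.

1/2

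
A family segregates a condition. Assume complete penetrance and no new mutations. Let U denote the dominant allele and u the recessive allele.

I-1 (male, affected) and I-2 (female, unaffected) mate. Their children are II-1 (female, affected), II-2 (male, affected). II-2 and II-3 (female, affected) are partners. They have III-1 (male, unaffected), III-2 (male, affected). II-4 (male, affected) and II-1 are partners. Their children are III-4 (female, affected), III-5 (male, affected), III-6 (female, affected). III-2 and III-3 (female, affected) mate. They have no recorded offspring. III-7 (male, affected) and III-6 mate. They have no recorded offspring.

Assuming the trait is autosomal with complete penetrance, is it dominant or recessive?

dominant

II-2 and II-3 are both affected yet have an unaffected child III-1. Under a recessive model two affected parents are homozygous and every child would be affected, so the trait cannot be recessive.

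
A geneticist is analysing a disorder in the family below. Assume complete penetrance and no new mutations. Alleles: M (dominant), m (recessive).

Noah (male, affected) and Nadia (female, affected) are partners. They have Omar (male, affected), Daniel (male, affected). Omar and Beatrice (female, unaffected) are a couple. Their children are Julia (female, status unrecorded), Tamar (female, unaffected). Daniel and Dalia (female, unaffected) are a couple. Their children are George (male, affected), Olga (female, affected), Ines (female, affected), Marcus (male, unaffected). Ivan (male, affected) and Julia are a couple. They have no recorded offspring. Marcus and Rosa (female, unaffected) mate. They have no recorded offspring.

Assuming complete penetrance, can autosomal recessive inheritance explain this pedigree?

A consistent assignment under autosomal recessive exists: Noah mm, Nadia mm, Omar mm, Daniel mm, Beatrice MM, Dalia Mm, Julia Mm, Tamar Mm, Ivan mm, George mm, Olga mm, Ines mm, Marcus Mm, Rosa MM.
In this assignment every recorded phenotype matches its genotype and every non-founder's genotype is obtainable from its parents' genotypes, so the pedigree is consistent.

Yes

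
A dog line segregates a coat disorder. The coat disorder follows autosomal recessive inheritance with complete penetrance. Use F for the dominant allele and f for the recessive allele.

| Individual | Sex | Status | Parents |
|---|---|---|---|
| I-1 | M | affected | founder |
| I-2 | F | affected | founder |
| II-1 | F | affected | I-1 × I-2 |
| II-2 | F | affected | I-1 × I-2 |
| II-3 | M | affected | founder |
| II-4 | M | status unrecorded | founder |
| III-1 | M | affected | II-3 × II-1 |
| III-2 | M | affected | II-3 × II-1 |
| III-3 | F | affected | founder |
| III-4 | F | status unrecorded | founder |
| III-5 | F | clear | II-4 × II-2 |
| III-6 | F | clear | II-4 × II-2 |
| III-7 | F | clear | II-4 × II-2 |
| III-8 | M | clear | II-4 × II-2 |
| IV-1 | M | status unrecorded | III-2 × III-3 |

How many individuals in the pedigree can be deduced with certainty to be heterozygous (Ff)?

4

Obligate heterozygotes: III-5 is clear so carries F and received f from II-2 (ff), so III-5 is Ff; III-6 is clear so carries F and received f from II-2 (ff), so III-6 is Ff; III-7 is clear so carries F and received f from II-2 (ff), so III-7 is Ff; III-8 is clear so carries F and received f from II-2 (ff), so III-8 is Ff.
Every other individual is either homozygous by phenotype or has at least one consistent homozygous assignment, so the count is 4.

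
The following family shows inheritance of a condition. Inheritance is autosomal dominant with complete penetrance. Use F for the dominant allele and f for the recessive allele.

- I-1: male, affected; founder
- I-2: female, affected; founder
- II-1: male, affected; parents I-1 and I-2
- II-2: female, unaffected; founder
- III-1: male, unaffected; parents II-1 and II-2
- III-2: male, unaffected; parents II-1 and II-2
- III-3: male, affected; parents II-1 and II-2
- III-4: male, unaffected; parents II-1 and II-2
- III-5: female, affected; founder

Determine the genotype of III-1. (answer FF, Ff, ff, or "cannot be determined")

III-1 is unaffected, so III-1 is ff.

ff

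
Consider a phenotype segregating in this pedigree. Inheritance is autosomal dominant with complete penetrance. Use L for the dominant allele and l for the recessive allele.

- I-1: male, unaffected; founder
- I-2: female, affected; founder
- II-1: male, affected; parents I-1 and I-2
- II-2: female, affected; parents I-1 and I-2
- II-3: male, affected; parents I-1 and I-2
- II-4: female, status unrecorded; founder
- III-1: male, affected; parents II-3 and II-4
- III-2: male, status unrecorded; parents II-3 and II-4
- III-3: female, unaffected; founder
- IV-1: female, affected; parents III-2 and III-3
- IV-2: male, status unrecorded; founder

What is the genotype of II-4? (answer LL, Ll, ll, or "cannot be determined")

II-4's phenotype is unrecorded, and no parent or child forces a single allele at both positions; consistent genotype assignments exist with II-4 as LL or Ll or ll.

cannot be determined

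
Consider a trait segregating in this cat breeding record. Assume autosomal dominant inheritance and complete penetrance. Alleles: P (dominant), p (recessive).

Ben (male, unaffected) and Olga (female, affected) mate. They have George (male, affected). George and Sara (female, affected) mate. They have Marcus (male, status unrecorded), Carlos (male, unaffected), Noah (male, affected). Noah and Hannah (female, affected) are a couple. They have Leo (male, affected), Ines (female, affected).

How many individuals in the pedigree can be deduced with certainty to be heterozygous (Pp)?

Obligate heterozygotes: George is affected so carries P and received p from Ben (pp), so George is Pp; Sara is affected so carries P and passed p to Carlos (pp), so Sara is Pp.
Every other individual is either homozygous by phenotype or has at least one consistent homozygous assignment, so the count is 2.

2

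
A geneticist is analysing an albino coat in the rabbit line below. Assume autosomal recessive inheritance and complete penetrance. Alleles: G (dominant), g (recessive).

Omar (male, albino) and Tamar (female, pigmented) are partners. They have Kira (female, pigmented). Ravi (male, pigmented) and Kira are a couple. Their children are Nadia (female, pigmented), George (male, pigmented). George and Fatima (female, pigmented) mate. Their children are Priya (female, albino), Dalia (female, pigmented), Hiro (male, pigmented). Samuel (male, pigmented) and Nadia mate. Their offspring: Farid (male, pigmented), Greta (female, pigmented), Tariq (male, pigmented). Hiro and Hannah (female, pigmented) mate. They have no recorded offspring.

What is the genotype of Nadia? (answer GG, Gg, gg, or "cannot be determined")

Nadia's phenotype allows GG or Gg, and no parent or child forces a single allele at both positions; consistent genotype assignments exist with Nadia as GG or Gg.

cannot be determined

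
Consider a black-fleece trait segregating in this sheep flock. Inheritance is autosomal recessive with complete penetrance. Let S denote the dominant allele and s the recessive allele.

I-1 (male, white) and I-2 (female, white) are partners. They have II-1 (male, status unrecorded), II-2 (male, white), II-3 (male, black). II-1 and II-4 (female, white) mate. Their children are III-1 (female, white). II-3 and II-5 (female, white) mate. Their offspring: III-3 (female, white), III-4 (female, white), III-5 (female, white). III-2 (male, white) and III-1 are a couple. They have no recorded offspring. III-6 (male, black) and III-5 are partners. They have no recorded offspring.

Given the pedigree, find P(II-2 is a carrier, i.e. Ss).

2/3

I-1 is white so carries S and passed s to II-3 (ss), so I-1 is Ss.
I-2 is white so carries S and passed s to II-3 (ss), so I-2 is Ss.
Their cross gives offspring ratios 1/4 SS : 1/2 Ss : 1/4 ss. Conditioning on II-2 being white, P(Ss) = 1/2 / 3/4 = 2/3.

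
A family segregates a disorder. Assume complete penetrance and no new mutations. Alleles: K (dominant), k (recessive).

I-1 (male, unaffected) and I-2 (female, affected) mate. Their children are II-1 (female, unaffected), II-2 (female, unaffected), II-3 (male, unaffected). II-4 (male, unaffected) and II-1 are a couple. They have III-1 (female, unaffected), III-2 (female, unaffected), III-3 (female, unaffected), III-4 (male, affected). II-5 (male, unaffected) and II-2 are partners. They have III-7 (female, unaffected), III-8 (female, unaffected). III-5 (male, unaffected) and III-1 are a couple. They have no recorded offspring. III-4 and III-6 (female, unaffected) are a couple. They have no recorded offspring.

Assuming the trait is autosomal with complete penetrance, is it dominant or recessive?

II-4 and II-1 are both unaffected yet have an affected child III-4. Under dominance, an affected child requires at least one affected parent, so the trait cannot be dominant.

recessive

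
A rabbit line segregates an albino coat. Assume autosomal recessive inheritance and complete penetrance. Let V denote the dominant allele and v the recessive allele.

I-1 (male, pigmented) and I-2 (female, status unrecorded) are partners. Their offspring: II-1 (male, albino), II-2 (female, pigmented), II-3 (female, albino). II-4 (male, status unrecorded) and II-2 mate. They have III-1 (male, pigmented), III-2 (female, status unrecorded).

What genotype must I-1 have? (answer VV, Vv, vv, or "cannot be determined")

From phenotype alone, I-1 is VV or Vv.
I-1 is pigmented so carries V and passed v to II-1 (vv), so I-1 is Vv.

Vv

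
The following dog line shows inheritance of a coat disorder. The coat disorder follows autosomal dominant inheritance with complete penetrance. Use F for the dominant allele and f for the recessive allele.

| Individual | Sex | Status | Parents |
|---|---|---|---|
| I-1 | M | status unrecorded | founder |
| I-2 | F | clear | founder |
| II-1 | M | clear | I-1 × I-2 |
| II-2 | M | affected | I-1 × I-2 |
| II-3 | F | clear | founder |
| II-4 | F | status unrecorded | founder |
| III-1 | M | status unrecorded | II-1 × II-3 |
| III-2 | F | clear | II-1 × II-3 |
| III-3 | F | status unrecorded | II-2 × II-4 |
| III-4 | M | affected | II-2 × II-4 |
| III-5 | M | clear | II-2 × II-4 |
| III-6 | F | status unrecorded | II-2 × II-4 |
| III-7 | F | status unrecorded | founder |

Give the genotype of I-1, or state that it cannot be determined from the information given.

From phenotype alone, I-1 is FF or Ff or ff.
I-1 passed F to II-2 (Ff, whose f came from I-2) and passed f to II-1 (ff), so I-1 is Ff.

Ff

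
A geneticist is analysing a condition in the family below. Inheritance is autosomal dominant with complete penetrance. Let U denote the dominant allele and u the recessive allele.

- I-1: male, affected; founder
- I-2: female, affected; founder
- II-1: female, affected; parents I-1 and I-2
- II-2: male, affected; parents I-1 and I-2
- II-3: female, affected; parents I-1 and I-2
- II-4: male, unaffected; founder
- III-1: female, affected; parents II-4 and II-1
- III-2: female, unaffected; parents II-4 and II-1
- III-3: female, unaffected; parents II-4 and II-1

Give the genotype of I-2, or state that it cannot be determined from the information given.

cannot be determined

I-2's phenotype allows UU or Uu, and no parent or child forces a single allele at both positions; consistent genotype assignments exist with I-2 as UU or Uu.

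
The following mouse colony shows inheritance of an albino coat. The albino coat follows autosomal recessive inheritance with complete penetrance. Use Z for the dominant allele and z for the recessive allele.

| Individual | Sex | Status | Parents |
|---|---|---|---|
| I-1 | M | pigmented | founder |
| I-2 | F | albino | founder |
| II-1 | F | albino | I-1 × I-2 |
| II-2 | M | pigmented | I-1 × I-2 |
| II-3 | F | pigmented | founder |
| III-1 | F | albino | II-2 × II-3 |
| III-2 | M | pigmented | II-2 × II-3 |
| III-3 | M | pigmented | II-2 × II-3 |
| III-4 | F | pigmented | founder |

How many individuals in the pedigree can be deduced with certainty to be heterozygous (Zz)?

Obligate heterozygotes: I-1 is pigmented so carries Z and passed z to II-1 (zz), so I-1 is Zz; II-2 is pigmented so carries Z and received z from I-2 (zz), so II-2 is Zz; II-3 is pigmented so carries Z and passed z to III-1 (zz), so II-3 is Zz.
Every other individual is either homozygous by phenotype or has at least one consistent homozygous assignment, so the count is 3.

3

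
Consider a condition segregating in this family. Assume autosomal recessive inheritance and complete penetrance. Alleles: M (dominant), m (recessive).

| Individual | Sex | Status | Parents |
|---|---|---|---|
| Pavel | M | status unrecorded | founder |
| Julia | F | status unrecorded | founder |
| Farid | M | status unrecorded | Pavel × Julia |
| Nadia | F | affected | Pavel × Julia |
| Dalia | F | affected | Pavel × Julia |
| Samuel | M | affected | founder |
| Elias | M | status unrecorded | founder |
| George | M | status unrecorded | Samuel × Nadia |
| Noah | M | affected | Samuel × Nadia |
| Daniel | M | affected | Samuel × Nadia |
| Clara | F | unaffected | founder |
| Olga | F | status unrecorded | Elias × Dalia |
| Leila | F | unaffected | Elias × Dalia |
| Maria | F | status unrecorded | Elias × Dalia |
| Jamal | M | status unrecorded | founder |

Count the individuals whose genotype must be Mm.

Obligate heterozygotes: Leila is unaffected so carries M and received m from Dalia (mm), so Leila is Mm.
Every other individual is either homozygous by phenotype or has at least one consistent homozygous assignment, so the count is 1.

1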